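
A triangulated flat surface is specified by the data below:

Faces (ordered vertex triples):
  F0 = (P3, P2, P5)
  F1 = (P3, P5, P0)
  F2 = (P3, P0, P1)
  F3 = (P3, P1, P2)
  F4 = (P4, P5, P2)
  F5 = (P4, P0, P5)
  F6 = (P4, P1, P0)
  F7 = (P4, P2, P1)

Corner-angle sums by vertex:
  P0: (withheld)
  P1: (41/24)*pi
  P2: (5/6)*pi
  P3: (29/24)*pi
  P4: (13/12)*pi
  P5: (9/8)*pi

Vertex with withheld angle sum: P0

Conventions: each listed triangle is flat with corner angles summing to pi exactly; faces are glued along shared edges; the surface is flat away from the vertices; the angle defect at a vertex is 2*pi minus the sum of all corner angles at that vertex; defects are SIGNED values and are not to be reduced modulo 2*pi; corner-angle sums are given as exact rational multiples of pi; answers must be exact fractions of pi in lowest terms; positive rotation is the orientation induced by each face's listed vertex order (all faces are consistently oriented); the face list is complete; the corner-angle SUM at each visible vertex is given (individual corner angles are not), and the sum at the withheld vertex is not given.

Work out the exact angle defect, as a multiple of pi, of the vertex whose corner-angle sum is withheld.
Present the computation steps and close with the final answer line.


V = 6, E = 12, F = 8; chi = V - E + F = 2
Gauss-Bonnet: total defect = 2*pi*chi = 4*pi; visible defects sum to (97/24)*pi

Answer: defect(P0) = -pi/24


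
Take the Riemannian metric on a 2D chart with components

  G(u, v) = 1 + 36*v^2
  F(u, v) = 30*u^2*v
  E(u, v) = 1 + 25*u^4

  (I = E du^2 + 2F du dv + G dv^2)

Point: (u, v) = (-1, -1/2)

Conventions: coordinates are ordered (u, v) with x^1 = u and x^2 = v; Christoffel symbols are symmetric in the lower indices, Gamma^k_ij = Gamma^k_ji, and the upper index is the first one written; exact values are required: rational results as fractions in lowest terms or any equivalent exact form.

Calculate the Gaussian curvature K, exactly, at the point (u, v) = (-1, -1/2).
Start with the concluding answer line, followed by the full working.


Answer: K = -12/245

E = 26, F = -15, G = 10, EG - F^2 = 35 at the point
E_u = -100, E_v = 0, F_u = 30, F_v = 30, G_u = 0, G_v = -36
E_vv = 0, F_uv = -60, G_uu = 0
Brioschi: K = (det M1 - det M2) / (EG - F^2)^2 with the standard first/second-derivative matrices M1, M2.
M1 = [[-E_vv/2 + F_uv - G_uu/2, E_u/2, F_u - E_v/2], [F_v - G_u/2, E, F], [G_v/2, F, G]] = [[-60, -50, 30], [30, 26, -15], [-18, -15, 10]]; det M1 = -60
M2 = [[0, E_v/2, G_u/2], [E_v/2, E, F], [G_u/2, F, G]] = [[0, 0, 0], [0, 26, -15], [0, -15, 10]]; det M2 = 0
det M1 - det M2 = -60; K = -60 / (35)^2 = -12/245


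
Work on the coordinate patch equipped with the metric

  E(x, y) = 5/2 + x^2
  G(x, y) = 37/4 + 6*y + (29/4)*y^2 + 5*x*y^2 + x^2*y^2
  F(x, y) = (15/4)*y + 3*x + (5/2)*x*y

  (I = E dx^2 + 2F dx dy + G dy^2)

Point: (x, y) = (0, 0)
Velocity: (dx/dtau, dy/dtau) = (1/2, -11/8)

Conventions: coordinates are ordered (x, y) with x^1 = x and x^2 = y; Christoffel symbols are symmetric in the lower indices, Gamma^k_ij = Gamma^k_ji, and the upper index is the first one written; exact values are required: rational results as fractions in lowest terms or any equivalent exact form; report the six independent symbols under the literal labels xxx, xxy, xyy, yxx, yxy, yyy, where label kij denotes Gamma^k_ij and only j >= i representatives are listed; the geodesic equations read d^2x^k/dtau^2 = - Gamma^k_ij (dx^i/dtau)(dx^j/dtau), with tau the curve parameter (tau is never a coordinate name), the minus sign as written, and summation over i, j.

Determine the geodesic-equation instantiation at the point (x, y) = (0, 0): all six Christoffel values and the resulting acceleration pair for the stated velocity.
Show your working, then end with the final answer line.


E = 5/2, F = 0, G = 37/4 at the point
E_x = 0, E_y = 0, F_x = 3, F_y = 15/4, G_x = 0, G_y = 6
EG - F^2 = 185/8;  g^inv = (8/185) * [[37/4, 0], [0, 5/2]]
first-kind symbols [ij,l] = (1/2)(d_i g_jl + d_j g_il - d_l g_ij): [xx,x] = E_x/2 = 0, [xx,y] = F_x - E_y/2 = 3, [xy,x] = E_y/2 = 0, [xy,y] = G_x/2 = 0, [yy,x] = F_y - G_x/2 = 15/4, [yy,y] = G_y/2 = 3
Gamma^x_ij = (G*[ij,x] - F*[ij,y])/(EG - F^2), Gamma^y_ij = (E*[ij,y] - F*[ij,x])/(EG - F^2)
Gamma_xxx = 0, Gamma_xxy = 0, Gamma_xyy = 3/2, Gamma_yxx = 12/37, Gamma_yxy = 0, Gamma_yyy = 12/37
d^2x/dtau^2 = -(Gamma_xxx*(1/2)^2 + 2*Gamma_xxy*(1/2)*(-11/8) + Gamma_xyy*(-11/8)^2) = -363/128
d^2y/dtau^2 = -(Gamma_yxx*(1/2)^2 + 2*Gamma_yxy*(1/2)*(-11/8) + Gamma_yyy*(-11/8)^2) = -411/592

Answer: Gamma_xxx = 0, Gamma_xxy = 0, Gamma_xyy = 3/2, Gamma_yxx = 12/37, Gamma_yxy = 0, Gamma_yyy = 12/37; accelerations (d^2x/dtau^2, d^2y/dtau^2) = (-363/128, -411/592)


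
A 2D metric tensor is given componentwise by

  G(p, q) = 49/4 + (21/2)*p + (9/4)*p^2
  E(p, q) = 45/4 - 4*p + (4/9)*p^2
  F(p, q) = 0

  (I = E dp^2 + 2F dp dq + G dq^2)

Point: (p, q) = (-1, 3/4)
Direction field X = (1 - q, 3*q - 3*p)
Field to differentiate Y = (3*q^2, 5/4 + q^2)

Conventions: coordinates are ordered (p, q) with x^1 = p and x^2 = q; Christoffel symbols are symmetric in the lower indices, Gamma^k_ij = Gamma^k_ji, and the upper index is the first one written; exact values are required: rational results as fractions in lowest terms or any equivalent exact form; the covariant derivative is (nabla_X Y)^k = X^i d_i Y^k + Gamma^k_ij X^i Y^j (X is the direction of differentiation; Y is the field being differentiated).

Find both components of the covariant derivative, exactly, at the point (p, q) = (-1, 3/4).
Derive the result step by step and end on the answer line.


E = 565/36, F = 0, G = 4 at the point
E_p = -44/9, E_q = 0, F_p = 0, F_q = 0, G_p = 6, G_q = 0
EG - F^2 = 565/9;  g^inv = (9/565) * [[4, 0], [0, 565/36]]
first-kind symbols [ij,l] = (1/2)(d_i g_jl + d_j g_il - d_l g_ij): [pp,p] = E_p/2 = -22/9, [pp,q] = F_p - E_q/2 = 0, [pq,p] = E_q/2 = 0, [pq,q] = G_p/2 = 3, [qq,p] = F_q - G_p/2 = -3, [qq,q] = G_q/2 = 0
Gamma^p_ij = (G*[ij,p] - F*[ij,q])/(EG - F^2), Gamma^q_ij = (E*[ij,q] - F*[ij,p])/(EG - F^2)
Gamma_ppp = -88/565, Gamma_ppq = 0, Gamma_pqq = -108/565, Gamma_qpp = 0, Gamma_qpq = 3/4, Gamma_qqq = 0
X = (1/4, 21/4), Y = (27/16, 29/16) at the point

Answer: (nabla_X Y)^p = 196533/9040, (nabla_X Y)^q = 951/64


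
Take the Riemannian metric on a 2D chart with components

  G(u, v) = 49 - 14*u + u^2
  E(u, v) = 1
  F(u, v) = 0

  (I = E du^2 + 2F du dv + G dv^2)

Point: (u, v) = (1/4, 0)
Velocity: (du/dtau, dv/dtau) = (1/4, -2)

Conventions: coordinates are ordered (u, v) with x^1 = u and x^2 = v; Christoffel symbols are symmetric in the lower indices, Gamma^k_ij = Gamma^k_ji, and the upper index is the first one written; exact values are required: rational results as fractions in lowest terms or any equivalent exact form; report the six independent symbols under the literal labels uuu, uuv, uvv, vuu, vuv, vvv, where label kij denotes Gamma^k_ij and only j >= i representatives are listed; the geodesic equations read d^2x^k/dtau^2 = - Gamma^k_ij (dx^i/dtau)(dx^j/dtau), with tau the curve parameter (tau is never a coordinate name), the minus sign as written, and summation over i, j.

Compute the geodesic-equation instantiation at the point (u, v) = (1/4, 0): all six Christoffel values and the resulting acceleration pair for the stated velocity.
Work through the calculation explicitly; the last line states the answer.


E = 1, F = 0, G = 729/16 at the point
E_u = 0, E_v = 0, F_u = 0, F_v = 0, G_u = -27/2, G_v = 0
EG - F^2 = 729/16;  g^inv = (16/729) * [[729/16, 0], [0, 1]]
first-kind symbols [ij,l] = (1/2)(d_i g_jl + d_j g_il - d_l g_ij): [uu,u] = E_u/2 = 0, [uu,v] = F_u - E_v/2 = 0, [uv,u] = E_v/2 = 0, [uv,v] = G_u/2 = -27/4, [vv,u] = F_v - G_u/2 = 27/4, [vv,v] = G_v/2 = 0
Gamma^u_ij = (G*[ij,u] - F*[ij,v])/(EG - F^2), Gamma^v_ij = (E*[ij,v] - F*[ij,u])/(EG - F^2)
Gamma_uuu = 0, Gamma_uuv = 0, Gamma_uvv = 27/4, Gamma_vuu = 0, Gamma_vuv = -4/27, Gamma_vvv = 0
d^2u/dtau^2 = -(Gamma_uuu*(1/4)^2 + 2*Gamma_uuv*(1/4)*(-2) + Gamma_uvv*(-2)^2) = -27
d^2v/dtau^2 = -(Gamma_vuu*(1/4)^2 + 2*Gamma_vuv*(1/4)*(-2) + Gamma_vvv*(-2)^2) = -4/27

Answer: Gamma_uuu = 0, Gamma_uuv = 0, Gamma_uvv = 27/4, Gamma_vuu = 0, Gamma_vuv = -4/27, Gamma_vvv = 0; accelerations (d^2u/dtau^2, d^2v/dtau^2) = (-27, -4/27)


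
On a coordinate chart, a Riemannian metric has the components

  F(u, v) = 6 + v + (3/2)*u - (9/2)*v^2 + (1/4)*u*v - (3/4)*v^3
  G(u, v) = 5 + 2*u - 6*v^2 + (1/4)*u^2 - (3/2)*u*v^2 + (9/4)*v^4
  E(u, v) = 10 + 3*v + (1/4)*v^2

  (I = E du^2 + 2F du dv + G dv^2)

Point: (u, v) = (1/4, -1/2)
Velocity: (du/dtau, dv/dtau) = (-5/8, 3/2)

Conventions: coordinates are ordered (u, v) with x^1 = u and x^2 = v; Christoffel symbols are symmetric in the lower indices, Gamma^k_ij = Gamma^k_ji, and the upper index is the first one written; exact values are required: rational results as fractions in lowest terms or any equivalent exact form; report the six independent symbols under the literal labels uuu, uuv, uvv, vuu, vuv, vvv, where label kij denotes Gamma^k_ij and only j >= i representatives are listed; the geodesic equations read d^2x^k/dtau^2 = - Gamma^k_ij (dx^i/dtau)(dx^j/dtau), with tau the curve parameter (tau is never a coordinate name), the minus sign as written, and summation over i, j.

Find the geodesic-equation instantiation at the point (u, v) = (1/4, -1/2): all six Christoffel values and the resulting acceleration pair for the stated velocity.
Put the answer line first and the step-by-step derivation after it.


Answer: Gamma_uuu = 0, Gamma_uuv = 11/93, Gamma_uvv = 11/31, Gamma_vuu = 0, Gamma_vuv = 7/93, Gamma_vvv = 7/31; accelerations (d^2u/dtau^2, d^2v/dtau^2) = (-143/248, -91/248)

E = 137/16, F = 77/16, G = 65/16 at the point
E_u = 0, E_v = 11/4, F_u = 11/8, F_v = 5, G_u = 7/4, G_v = 21/4
EG - F^2 = 93/8;  g^inv = (8/93) * [[65/16, -77/16], [-77/16, 137/16]]
first-kind symbols [ij,l] = (1/2)(d_i g_jl + d_j g_il - d_l g_ij): [uu,u] = E_u/2 = 0, [uu,v] = F_u - E_v/2 = 0, [uv,u] = E_v/2 = 11/8, [uv,v] = G_u/2 = 7/8, [vv,u] = F_v - G_u/2 = 33/8, [vv,v] = G_v/2 = 21/8
Gamma^u_ij = (G*[ij,u] - F*[ij,v])/(EG - F^2), Gamma^v_ij = (E*[ij,v] - F*[ij,u])/(EG - F^2)
Gamma_uuu = 0, Gamma_uuv = 11/93, Gamma_uvv = 11/31, Gamma_vuu = 0, Gamma_vuv = 7/93, Gamma_vvv = 7/31
d^2u/dtau^2 = -(Gamma_uuu*(-5/8)^2 + 2*Gamma_uuv*(-5/8)*(3/2) + Gamma_uvv*(3/2)^2) = -143/248
d^2v/dtau^2 = -(Gamma_vuu*(-5/8)^2 + 2*Gamma_vuv*(-5/8)*(3/2) + Gamma_vvv*(3/2)^2) = -91/248


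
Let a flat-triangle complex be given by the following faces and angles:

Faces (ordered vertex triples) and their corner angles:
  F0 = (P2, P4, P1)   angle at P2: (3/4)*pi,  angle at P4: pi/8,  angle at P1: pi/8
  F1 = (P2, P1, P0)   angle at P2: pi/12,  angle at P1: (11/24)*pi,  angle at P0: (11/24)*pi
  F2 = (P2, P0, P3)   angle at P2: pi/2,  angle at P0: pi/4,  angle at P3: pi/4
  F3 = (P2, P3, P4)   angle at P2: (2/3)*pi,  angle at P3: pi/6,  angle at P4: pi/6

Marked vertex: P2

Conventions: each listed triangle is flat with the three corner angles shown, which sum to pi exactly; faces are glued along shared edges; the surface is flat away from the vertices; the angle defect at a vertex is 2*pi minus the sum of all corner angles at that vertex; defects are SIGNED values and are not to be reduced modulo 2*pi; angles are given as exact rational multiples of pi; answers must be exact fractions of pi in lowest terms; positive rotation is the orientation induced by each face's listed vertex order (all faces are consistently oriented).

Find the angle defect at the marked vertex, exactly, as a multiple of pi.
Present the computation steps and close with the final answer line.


Sum of corner angles at P2: 2*pi
defect = 2*pi - 2*pi

Answer: defect(P2) = 0


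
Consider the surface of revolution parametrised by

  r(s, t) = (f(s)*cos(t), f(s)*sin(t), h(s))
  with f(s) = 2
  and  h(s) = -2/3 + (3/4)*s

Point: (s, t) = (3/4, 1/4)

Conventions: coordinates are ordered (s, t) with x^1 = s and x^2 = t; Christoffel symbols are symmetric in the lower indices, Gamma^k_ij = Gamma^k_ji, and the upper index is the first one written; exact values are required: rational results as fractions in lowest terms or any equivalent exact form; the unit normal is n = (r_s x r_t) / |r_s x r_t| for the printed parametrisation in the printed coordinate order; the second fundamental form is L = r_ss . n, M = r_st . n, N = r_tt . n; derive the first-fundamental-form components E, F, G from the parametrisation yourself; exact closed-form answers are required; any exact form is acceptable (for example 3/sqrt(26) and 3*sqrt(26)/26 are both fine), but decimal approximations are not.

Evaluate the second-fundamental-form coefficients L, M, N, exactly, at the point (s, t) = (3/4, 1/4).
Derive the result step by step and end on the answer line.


f = 2, f' = 0, f'' = 0, h' = 3/4, h'' = 0
E = 9/16, F = 0, G = 4; answer radicand W^2 = 9/16
unnormalised second-form numerators: l = 0, m = 0, n = 3/2; L = l/sqrt(9/16), and similarly M = m/sqrt(W^2), N = n/sqrt(W^2)

Answer: L = 0, M = 0, N = 2


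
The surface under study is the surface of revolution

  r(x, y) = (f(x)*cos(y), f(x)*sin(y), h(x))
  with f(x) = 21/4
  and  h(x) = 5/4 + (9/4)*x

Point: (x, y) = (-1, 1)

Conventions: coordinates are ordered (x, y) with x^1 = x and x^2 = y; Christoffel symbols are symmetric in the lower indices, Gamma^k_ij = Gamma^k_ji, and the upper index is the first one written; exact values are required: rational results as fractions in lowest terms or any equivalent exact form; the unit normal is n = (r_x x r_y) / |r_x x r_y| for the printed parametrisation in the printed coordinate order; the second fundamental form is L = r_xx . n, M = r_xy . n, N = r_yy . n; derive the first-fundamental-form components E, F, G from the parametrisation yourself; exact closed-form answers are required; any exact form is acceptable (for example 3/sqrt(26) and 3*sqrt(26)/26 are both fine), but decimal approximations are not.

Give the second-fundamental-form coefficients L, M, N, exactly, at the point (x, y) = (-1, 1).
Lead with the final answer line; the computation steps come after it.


Answer: L = 0, M = 0, N = 21/4

f = 21/4, f' = 0, f'' = 0, h' = 9/4, h'' = 0
E = 81/16, F = 0, G = 441/16; answer radicand W^2 = 81/16
unnormalised second-form numerators: l = 0, m = 0, n = 189/16; L = l/sqrt(81/16), and similarly M = m/sqrt(W^2), N = n/sqrt(W^2)


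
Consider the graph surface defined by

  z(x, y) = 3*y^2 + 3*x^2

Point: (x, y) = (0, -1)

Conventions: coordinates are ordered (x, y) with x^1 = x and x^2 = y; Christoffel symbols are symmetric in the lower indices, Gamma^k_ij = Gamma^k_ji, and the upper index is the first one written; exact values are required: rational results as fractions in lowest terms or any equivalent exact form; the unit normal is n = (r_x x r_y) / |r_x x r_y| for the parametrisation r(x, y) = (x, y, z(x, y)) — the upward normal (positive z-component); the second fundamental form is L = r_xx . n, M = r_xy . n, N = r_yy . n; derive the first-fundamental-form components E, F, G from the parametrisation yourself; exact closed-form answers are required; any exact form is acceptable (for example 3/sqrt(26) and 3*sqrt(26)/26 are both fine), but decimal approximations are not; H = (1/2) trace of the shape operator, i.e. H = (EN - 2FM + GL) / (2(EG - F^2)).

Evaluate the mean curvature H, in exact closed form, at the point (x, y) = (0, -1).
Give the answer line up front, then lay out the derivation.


Answer: H = 114*sqrt(37)/1369

z_x = 0, z_y = -6, z_xx = 6, z_xy = 0, z_yy = 6
E = 1, F = 0, G = 37; answer radicand W^2 = 37
unnormalised second-form numerators: l = 6, m = 0, n = 6; L = l/sqrt(37), and similarly M = m/sqrt(W^2), N = n/sqrt(W^2)
H = (E*n - 2*F*m + G*l) / (2*(EG - F^2)*sqrt(W^2)); E*n - 2*F*m + G*l = 228, EG - F^2 = 37, so H = (114/37)/sqrt(37)


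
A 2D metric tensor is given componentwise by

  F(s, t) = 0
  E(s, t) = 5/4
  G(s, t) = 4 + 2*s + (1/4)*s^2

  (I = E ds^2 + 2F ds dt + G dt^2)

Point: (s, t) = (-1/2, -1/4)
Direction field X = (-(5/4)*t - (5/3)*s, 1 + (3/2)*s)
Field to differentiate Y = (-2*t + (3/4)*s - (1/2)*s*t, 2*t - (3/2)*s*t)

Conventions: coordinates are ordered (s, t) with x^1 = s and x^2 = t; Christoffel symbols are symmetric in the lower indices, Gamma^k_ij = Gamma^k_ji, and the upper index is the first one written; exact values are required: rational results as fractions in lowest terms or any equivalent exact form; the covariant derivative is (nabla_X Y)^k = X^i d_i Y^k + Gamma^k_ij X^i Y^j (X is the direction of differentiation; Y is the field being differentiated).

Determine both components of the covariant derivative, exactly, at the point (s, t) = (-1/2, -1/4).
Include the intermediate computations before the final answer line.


E = 5/4, F = 0, G = 49/16 at the point
E_s = 0, E_t = 0, F_s = 0, F_t = 0, G_s = 7/4, G_t = 0
EG - F^2 = 245/64;  g^inv = (64/245) * [[49/16, 0], [0, 5/4]]
first-kind symbols [ij,l] = (1/2)(d_i g_jl + d_j g_il - d_l g_ij): [ss,s] = E_s/2 = 0, [ss,t] = F_s - E_t/2 = 0, [st,s] = E_t/2 = 0, [st,t] = G_s/2 = 7/8, [tt,s] = F_t - G_s/2 = -7/8, [tt,t] = G_t/2 = 0
Gamma^s_ij = (G*[ij,s] - F*[ij,t])/(EG - F^2), Gamma^t_ij = (E*[ij,t] - F*[ij,s])/(EG - F^2)
Gamma_sss = 0, Gamma_sst = 0, Gamma_stt = -7/10, Gamma_tss = 0, Gamma_tst = 2/7, Gamma_ttt = 0
X = (55/48, 1/4), Y = (1/16, -11/16) at the point

Answer: (nabla_X Y)^s = 329/480, (nabla_X Y)^t = 1205/1344


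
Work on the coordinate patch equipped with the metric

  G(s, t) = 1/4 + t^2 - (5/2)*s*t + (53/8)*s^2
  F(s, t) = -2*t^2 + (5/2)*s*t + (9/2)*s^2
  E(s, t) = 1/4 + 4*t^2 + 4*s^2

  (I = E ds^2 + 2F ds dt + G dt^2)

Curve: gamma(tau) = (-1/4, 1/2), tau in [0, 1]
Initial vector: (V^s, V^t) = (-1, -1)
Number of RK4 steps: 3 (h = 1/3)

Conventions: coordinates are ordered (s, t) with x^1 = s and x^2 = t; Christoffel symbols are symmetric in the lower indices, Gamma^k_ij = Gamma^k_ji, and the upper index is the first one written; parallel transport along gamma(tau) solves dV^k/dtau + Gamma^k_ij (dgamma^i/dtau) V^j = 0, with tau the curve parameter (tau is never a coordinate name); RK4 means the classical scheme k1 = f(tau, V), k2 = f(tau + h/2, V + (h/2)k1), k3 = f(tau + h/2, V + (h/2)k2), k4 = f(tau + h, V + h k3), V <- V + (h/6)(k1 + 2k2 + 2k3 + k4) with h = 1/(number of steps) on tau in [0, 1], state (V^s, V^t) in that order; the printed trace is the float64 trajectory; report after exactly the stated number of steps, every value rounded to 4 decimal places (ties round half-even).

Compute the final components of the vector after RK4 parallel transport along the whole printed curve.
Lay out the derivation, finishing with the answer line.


gamma'(tau) = (0, 0); f(tau, V)^k = -Gamma^k_ij(gamma(tau)) gamma'^i(tau) V^j; h = 1/3; intermediate values shown to 6 dp
curve data and Christoffel symbols at the stage parameters:
  tau = 0.000000: gamma = (-0.250000, 0.500000), gamma' = (0.000000, 0.000000); Gamma_sss = -1.810658, Gamma_sst = 0.796865, Gamma_stt = 0.006426, Gamma_tss = -3.230094, Gamma_tst = -1.514734, Gamma_ttt = 0.665204
  tau = 0.166667: gamma = (-0.250000, 0.500000), gamma' = (0.000000, 0.000000); Gamma_sss = -1.810658, Gamma_sst = 0.796865, Gamma_stt = 0.006426, Gamma_tss = -3.230094, Gamma_tst = -1.514734, Gamma_ttt = 0.665204
  tau = 0.333333: gamma = (-0.250000, 0.500000), gamma' = (0.000000, 0.000000); Gamma_sss = -1.810658, Gamma_sst = 0.796865, Gamma_stt = 0.006426, Gamma_tss = -3.230094, Gamma_tst = -1.514734, Gamma_ttt = 0.665204
  tau = 0.500000: gamma = (-0.250000, 0.500000), gamma' = (0.000000, 0.000000); Gamma_sss = -1.810658, Gamma_sst = 0.796865, Gamma_stt = 0.006426, Gamma_tss = -3.230094, Gamma_tst = -1.514734, Gamma_ttt = 0.665204
  tau = 0.666667: gamma = (-0.250000, 0.500000), gamma' = (0.000000, 0.000000); Gamma_sss = -1.810658, Gamma_sst = 0.796865, Gamma_stt = 0.006426, Gamma_tss = -3.230094, Gamma_tst = -1.514734, Gamma_ttt = 0.665204
  tau = 0.833333: gamma = (-0.250000, 0.500000), gamma' = (0.000000, 0.000000); Gamma_sss = -1.810658, Gamma_sst = 0.796865, Gamma_stt = 0.006426, Gamma_tss = -3.230094, Gamma_tst = -1.514734, Gamma_ttt = 0.665204
  tau = 1.000000: gamma = (-0.250000, 0.500000), gamma' = (0.000000, 0.000000); Gamma_sss = -1.810658, Gamma_sst = 0.796865, Gamma_stt = 0.006426, Gamma_tss = -3.230094, Gamma_tst = -1.514734, Gamma_ttt = 0.665204
step 0: V^s = -1.0000, V^t = -1.0000
step 1: k1 = (0.000000, 0.000000), k2 = (0.000000, 0.000000), k3 = (0.000000, 0.000000), k4 = (0.000000, 0.000000); V <- V + (h/6)(k1 + 2k2 + 2k3 + k4): V^s = -1.0000, V^t = -1.0000
step 2: k1 = (0.000000, 0.000000), k2 = (0.000000, 0.000000), k3 = (0.000000, 0.000000), k4 = (0.000000, 0.000000); V <- V + (h/6)(k1 + 2k2 + 2k3 + k4): V^s = -1.0000, V^t = -1.0000
step 3: k1 = (0.000000, 0.000000), k2 = (0.000000, 0.000000), k3 = (0.000000, 0.000000), k4 = (0.000000, 0.000000); V <- V + (h/6)(k1 + 2k2 + 2k3 + k4): V^s = -1.0000, V^t = -1.0000

Answer: V^s = -1.0000, V^t = -1.0000


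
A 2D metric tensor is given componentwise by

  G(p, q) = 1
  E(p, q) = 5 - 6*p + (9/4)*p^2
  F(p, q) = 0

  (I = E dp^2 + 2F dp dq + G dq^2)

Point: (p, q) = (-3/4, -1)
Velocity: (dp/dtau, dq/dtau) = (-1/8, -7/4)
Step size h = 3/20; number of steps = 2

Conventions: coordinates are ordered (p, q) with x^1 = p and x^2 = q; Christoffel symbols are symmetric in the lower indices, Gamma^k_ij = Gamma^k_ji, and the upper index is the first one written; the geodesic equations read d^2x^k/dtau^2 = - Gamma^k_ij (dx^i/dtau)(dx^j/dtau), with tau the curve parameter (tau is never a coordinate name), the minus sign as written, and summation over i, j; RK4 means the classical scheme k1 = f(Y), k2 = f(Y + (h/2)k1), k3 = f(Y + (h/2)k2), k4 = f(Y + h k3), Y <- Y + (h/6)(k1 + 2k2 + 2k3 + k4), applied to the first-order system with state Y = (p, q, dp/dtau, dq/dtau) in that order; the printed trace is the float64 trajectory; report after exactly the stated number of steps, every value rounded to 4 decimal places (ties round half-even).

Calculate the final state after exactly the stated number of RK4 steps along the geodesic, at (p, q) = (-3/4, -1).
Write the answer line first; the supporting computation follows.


Answer: p = -0.7872, q = -1.5250, dp/dtau = -0.1230, dq/dtau = -1.7500

f(Y) = (dp/dtau, dq/dtau, -Gamma^p_ij Y'^i Y'^j, -Gamma^q_ij Y'^i Y'^j) with the Gammas evaluated at the stage position; h = 0.150000; intermediate values shown to 6 dp
step 0: p = -0.7500, q = -1.0000, dp/dtau = -0.1250, dq/dtau = -1.7500
step 1:
  k1: at (p, q) = (-0.750000, -1.000000), (dp/dtau, dq/dtau) = (-0.125000, -1.750000); Gamma_ppp = -0.435414, Gamma_ppq = 0.000000, Gamma_pqq = 0.000000, Gamma_qpp = 0.000000, Gamma_qpq = 0.000000, Gamma_qqq = 0.000000; k1 = (-0.125000, -1.750000, 0.006803, 0.000000)
  k2: at (p, q) = (-0.759375, -1.131250), (dp/dtau, dq/dtau) = (-0.124490, -1.750000); Gamma_ppp = -0.433823, Gamma_ppq = 0.000000, Gamma_pqq = 0.000000, Gamma_qpp = 0.000000, Gamma_qpq = 0.000000, Gamma_qqq = 0.000000; k2 = (-0.124490, -1.750000, 0.006723, 0.000000)
  k3: at (p, q) = (-0.759337, -1.131250), (dp/dtau, dq/dtau) = (-0.124496, -1.750000); Gamma_ppp = -0.433830, Gamma_ppq = 0.000000, Gamma_pqq = 0.000000, Gamma_qpp = 0.000000, Gamma_qpq = 0.000000, Gamma_qqq = 0.000000; k3 = (-0.124496, -1.750000, 0.006724, 0.000000)
  k4: at (p, q) = (-0.768674, -1.262500), (dp/dtau, dq/dtau) = (-0.123991, -1.750000); Gamma_ppp = -0.432256, Gamma_ppq = 0.000000, Gamma_pqq = 0.000000, Gamma_qpp = 0.000000, Gamma_qpq = 0.000000, Gamma_qqq = 0.000000; k4 = (-0.123991, -1.750000, 0.006645, 0.000000)
  Y <- Y + (h/6)(k1 + 2k2 + 2k3 + k4): p = -0.7687, q = -1.2625, dp/dtau = -0.1240, dq/dtau = -1.7500
step 2:
  k1: at (p, q) = (-0.768674, -1.262500), (dp/dtau, dq/dtau) = (-0.123991, -1.750000); Gamma_ppp = -0.432256, Gamma_ppq = 0.000000, Gamma_pqq = 0.000000, Gamma_qpp = 0.000000, Gamma_qpq = 0.000000, Gamma_qqq = 0.000000; k1 = (-0.123991, -1.750000, 0.006645, 0.000000)
  k2: at (p, q) = (-0.777973, -1.393750), (dp/dtau, dq/dtau) = (-0.123493, -1.750000); Gamma_ppp = -0.430698, Gamma_ppq = 0.000000, Gamma_pqq = 0.000000, Gamma_qpp = 0.000000, Gamma_qpq = 0.000000, Gamma_qqq = 0.000000; k2 = (-0.123493, -1.750000, 0.006568, 0.000000)
  k3: at (p, q) = (-0.777936, -1.393750), (dp/dtau, dq/dtau) = (-0.123499, -1.750000); Gamma_ppp = -0.430704, Gamma_ppq = 0.000000, Gamma_pqq = 0.000000, Gamma_qpp = 0.000000, Gamma_qpq = 0.000000, Gamma_qqq = 0.000000; k3 = (-0.123499, -1.750000, 0.006569, 0.000000)
  k4: at (p, q) = (-0.787199, -1.525000), (dp/dtau, dq/dtau) = (-0.123006, -1.750000); Gamma_ppp = -0.429162, Gamma_ppq = 0.000000, Gamma_pqq = 0.000000, Gamma_qpp = 0.000000, Gamma_qpq = 0.000000, Gamma_qqq = 0.000000; k4 = (-0.123006, -1.750000, 0.006493, 0.000000)
  Y <- Y + (h/6)(k1 + 2k2 + 2k3 + k4): p = -0.7872, q = -1.5250, dp/dtau = -0.1230, dq/dtau = -1.7500


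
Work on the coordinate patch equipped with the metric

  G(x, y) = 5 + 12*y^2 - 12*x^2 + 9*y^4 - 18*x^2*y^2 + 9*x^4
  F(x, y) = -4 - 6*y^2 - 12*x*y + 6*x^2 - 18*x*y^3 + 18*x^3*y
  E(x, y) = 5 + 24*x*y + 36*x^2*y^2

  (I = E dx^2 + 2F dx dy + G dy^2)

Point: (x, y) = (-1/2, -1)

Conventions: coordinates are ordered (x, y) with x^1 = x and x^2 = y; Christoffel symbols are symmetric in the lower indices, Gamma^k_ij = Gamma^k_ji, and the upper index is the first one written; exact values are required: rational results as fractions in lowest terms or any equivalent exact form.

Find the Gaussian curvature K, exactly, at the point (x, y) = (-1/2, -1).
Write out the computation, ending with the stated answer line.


E = 26, F = -85/4, G = 305/16, EG - F^2 = 705/16 at the point
E_x = -60, E_y = -30, F_x = 21/2, F_y = 171/4, G_x = 51/2, G_y = -51
E_yy = 18, F_xy = -105/2, G_xx = -33
By Brioschi, K is (det M1 - det M2) divided by (EG - F^2) squared.
M1 = [[-E_yy/2 + F_xy - G_xx/2, E_x/2, F_x - E_y/2], [F_y - G_x/2, E, F], [G_y/2, F, G]] = [[-45, -30, 51/2], [30, 26, -85/4], [-51/2, -85/4, 305/16]]; det M1 = -6921/16
M2 = [[0, E_y/2, G_x/2], [E_y/2, E, F], [G_x/2, F, G]] = [[0, -15, 51/4], [-15, 26, -85/4], [51/4, -85/4, 305/16]]; det M2 = -6201/16
det M1 - det M2 = -45; K = -45 / (705/16)^2 = -256/11045

Answer: K = -256/11045


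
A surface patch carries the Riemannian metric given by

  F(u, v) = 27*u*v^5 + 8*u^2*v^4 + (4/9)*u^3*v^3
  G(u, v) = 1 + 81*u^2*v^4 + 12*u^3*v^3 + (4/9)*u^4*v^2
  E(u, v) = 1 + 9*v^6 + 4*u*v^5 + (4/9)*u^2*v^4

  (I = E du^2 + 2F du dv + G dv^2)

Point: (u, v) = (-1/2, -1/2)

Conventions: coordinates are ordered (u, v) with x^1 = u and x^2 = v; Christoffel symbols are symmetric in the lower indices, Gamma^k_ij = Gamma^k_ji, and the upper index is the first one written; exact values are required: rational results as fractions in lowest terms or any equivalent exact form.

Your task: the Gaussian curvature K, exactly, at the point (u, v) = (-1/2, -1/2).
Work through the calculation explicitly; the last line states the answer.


E = 697/576, F = 319/576, G = 1417/576, EG - F^2 = 769/288 at the point
E_u = -11/72, E_v = -341/144, F_u = -133/96, F_v = -505/96, G_u = -899/144, G_v = -203/18
E_vv = 533/24, F_uv = 203/16, G_uu = 359/24
The intrinsic route: Brioschi's K = (det M1 - det M2)/(EG - F^2)^2.
M1 = [[-E_vv/2 + F_uv - G_uu/2, E_u/2, F_u - E_v/2], [F_v - G_u/2, E, F], [G_v/2, F, G]] = [[-283/48, -11/144, -29/144], [-77/36, 697/576, 319/576], [-203/36, 319/576, 1417/576]]; det M1 = -706753/41472
M2 = [[0, E_v/2, G_u/2], [E_v/2, E, F], [G_u/2, F, G]] = [[0, -341/288, -899/288], [-341/288, 697/576, 319/576], [-899/288, 319/576, 1417/576]]; det M2 = -462241/41472
det M1 - det M2 = -283/48; K = -283/48 / (769/288)^2 = -489024/591361

Answer: K = -489024/591361


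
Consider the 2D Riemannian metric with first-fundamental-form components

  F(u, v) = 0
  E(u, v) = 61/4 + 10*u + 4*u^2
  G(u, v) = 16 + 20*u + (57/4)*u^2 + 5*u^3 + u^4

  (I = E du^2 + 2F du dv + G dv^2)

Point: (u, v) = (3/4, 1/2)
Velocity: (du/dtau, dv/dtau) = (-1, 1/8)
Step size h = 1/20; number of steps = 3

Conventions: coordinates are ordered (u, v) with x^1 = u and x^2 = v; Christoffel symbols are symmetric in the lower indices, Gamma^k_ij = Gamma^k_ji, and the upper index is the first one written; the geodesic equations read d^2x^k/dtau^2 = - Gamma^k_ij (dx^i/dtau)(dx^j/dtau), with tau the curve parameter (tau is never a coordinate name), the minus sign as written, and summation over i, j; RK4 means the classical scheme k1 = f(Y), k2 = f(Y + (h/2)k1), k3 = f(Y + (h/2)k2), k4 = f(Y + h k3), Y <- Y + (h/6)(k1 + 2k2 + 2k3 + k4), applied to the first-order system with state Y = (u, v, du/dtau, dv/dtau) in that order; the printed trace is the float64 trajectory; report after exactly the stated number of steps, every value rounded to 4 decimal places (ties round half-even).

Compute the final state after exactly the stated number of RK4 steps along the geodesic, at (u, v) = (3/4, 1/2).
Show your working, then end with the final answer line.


f(Y) = (du/dtau, dv/dtau, -Gamma^u_ij Y'^i Y'^j, -Gamma^v_ij Y'^i Y'^j) with the Gammas evaluated at the stage position; h = 0.050000; intermediate values shown to 6 dp
step 0: u = 0.7500, v = 0.5000, du/dtau = -1.0000, dv/dtau = 0.1250
step 1:
  k1: at (u, v) = (0.750000, 0.500000), (du/dtau, dv/dtau) = (-1.000000, 0.125000); Gamma_uuu = 0.320000, Gamma_uuv = 0.000000, Gamma_uvv = -1.030000, Gamma_vuu = 0.000000, Gamma_vuv = 0.621359, Gamma_vvv = 0.000000; k1 = (-1.000000, 0.125000, -0.303906, 0.155340)
  k2: at (u, v) = (0.725000, 0.503125), (du/dtau, dv/dtau) = (-1.007598, 0.128883); Gamma_uuu = 0.321106, Gamma_uuv = 0.000000, Gamma_uvv = -1.017604, Gamma_vuu = 0.000000, Gamma_vuv = 0.623213, Gamma_vvv = 0.000000; k2 = (-1.007598, 0.128883, -0.309100, 0.161864)
  k3: at (u, v) = (0.724810, 0.503222), (du/dtau, dv/dtau) = (-1.007728, 0.129047); Gamma_uuu = 0.321114, Gamma_uuv = 0.000000, Gamma_uvv = -1.017509, Gamma_vuu = 0.000000, Gamma_vuv = 0.623227, Gamma_vvv = 0.000000; k3 = (-1.007728, 0.129047, -0.309151, 0.162094)
  k4: at (u, v) = (0.699614, 0.506452), (du/dtau, dv/dtau) = (-1.015458, 0.133105); Gamma_uuu = 0.322197, Gamma_uuv = 0.000000, Gamma_uvv = -1.005013, Gamma_vuu = 0.000000, Gamma_vuv = 0.625027, Gamma_vvv = 0.000000; k4 = (-1.015458, 0.133105, -0.314429, 0.168960)
  Y <- Y + (h/6)(k1 + 2k2 + 2k3 + k4): u = 0.6996, v = 0.5064, du/dtau = -1.0155, dv/dtau = 0.1331
step 2:
  k1: at (u, v) = (0.699616, 0.506450), (du/dtau, dv/dtau) = (-1.015457, 0.133102); Gamma_uuu = 0.322197, Gamma_uuv = 0.000000, Gamma_uvv = -1.005014, Gamma_vuu = 0.000000, Gamma_vuv = 0.625027, Gamma_vvv = 0.000000; k1 = (-1.015457, 0.133102, -0.314430, 0.168956)
  k2: at (u, v) = (0.674229, 0.509777), (du/dtau, dv/dtau) = (-1.023318, 0.137326); Gamma_uuu = 0.323255, Gamma_uuv = 0.000000, Gamma_uvv = -0.992420, Gamma_vuu = 0.000000, Gamma_vuv = 0.626769, Gamma_vvv = 0.000000; k2 = (-1.023318, 0.137326, -0.319791, 0.176157)
  k3: at (u, v) = (0.674033, 0.509883), (du/dtau, dv/dtau) = (-1.023452, 0.137506); Gamma_uuu = 0.323264, Gamma_uuv = 0.000000, Gamma_uvv = -0.992322, Gamma_vuu = 0.000000, Gamma_vuv = 0.626782, Gamma_vvv = 0.000000; k3 = (-1.023452, 0.137506, -0.319841, 0.176415)
  k4: at (u, v) = (0.648443, 0.513325), (du/dtau, dv/dtau) = (-1.031449, 0.141923); Gamma_uuu = 0.324294, Gamma_uuv = 0.000000, Gamma_uvv = -0.979624, Gamma_vuu = 0.000000, Gamma_vuv = 0.628458, Gamma_vvv = 0.000000; k4 = (-1.031449, 0.141923, -0.325280, 0.183995)
  Y <- Y + (h/6)(k1 + 2k2 + 2k3 + k4): u = 0.6484, v = 0.5133, du/dtau = -1.0314, dv/dtau = 0.1419
step 3:
  k1: at (u, v) = (0.648445, 0.513322), (du/dtau, dv/dtau) = (-1.031448, 0.141919); Gamma_uuu = 0.324294, Gamma_uuv = 0.000000, Gamma_uvv = -0.979625, Gamma_vuu = 0.000000, Gamma_vuv = 0.628458, Gamma_vvv = 0.000000; k1 = (-1.031448, 0.141919, -0.325281, 0.183990)
  k2: at (u, v) = (0.622659, 0.516870), (du/dtau, dv/dtau) = (-1.039580, 0.146519); Gamma_uuu = 0.325292, Gamma_uuv = 0.000000, Gamma_uvv = -0.966826, Gamma_vuu = 0.000000, Gamma_vuv = 0.630063, Gamma_vvv = 0.000000; k2 = (-1.039580, 0.146519, -0.330797, 0.191940)
  k3: at (u, v) = (0.622456, 0.516985), (du/dtau, dv/dtau) = (-1.039718, 0.146718); Gamma_uuu = 0.325300, Gamma_uuv = 0.000000, Gamma_uvv = -0.966725, Gamma_vuu = 0.000000, Gamma_vuv = 0.630076, Gamma_vvv = 0.000000; k3 = (-1.039718, 0.146718, -0.330844, 0.192230)
  k4: at (u, v) = (0.596459, 0.520658), (du/dtau, dv/dtau) = (-1.047991, 0.151531); Gamma_uuu = 0.326263, Gamma_uuv = 0.000000, Gamma_uvv = -0.953817, Gamma_vuu = 0.000000, Gamma_vuv = 0.631602, Gamma_vvv = 0.000000; k4 = (-1.047991, 0.151531, -0.336429, 0.200600)
  Y <- Y + (h/6)(k1 + 2k2 + 2k3 + k4): u = 0.5965, v = 0.5207, du/dtau = -1.0480, dv/dtau = 0.1515

Answer: u = 0.5965, v = 0.5207, du/dtau = -1.0480, dv/dtau = 0.1515


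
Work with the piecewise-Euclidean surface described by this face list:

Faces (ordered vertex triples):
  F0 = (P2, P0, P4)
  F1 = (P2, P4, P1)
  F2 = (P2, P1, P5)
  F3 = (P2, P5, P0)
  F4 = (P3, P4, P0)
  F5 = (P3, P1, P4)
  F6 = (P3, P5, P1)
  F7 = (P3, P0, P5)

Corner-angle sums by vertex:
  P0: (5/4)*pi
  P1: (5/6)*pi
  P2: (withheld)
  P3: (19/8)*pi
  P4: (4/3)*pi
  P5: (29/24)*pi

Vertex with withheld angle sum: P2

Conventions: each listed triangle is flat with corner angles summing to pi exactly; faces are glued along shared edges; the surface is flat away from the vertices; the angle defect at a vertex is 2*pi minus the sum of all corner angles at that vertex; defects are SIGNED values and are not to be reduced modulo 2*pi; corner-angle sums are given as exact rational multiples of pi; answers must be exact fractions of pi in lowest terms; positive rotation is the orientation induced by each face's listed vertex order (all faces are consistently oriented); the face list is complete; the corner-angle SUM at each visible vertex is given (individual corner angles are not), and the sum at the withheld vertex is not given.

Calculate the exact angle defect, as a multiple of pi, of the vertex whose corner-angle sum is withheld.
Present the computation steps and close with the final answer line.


V = 6, E = 12, F = 8; chi = V - E + F = 2
Gauss-Bonnet: total defect = 2*pi*chi = 4*pi; visible defects sum to 3*pi

Answer: defect(P2) = pi


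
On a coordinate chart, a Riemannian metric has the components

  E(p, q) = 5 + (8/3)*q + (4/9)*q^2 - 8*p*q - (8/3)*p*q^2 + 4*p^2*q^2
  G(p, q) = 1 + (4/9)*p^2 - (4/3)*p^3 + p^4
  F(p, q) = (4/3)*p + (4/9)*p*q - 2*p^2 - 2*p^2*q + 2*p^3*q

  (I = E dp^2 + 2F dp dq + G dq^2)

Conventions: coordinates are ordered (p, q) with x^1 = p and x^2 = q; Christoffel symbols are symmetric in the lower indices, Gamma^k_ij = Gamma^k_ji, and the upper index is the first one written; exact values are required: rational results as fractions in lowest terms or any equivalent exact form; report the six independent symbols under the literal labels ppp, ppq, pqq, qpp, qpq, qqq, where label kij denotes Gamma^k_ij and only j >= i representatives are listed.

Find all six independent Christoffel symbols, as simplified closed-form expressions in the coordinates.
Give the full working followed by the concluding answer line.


E = 5 + (8/3)*q + (4/9)*q^2 - 8*p*q - (8/3)*p*q^2 + 4*p^2*q^2; F = (4/3)*p + (4/9)*p*q - 2*p^2 - 2*p^2*q + 2*p^3*q; G = 1 + (4/9)*p^2 - (4/3)*p^3 + p^4
Gamma^k_ij = (1/2) g^{kl} (d_i g_jl + d_j g_il - d_l g_ij), with g^inv = (1/(EG-F^2)) [[G, -F], [-F, E]]
first partials: E_p = -8*q - (8/3)*q^2 + 8*p*q^2, E_q = 8/3 + (8/9)*q - 8*p - (16/3)*p*q + 8*p^2*q, F_p = 4/3 + (4/9)*q - 4*p - 4*p*q + 6*p^2*q, F_q = (4/9)*p - 2*p^2 + 2*p^3, G_p = (8/9)*p - 4*p^2 + 4*p^3, G_q = 0
D = EG - F^2 = 5 + (8/3)*q + (4/9)*q^2 - 8*p*q + (4/9)*p^2 - (8/3)*p*q^2 - (4/3)*p^3 + 4*p^2*q^2 + p^4
expanded: Gamma^p_pp = (G E_p - 2F F_p + F E_q)/(2D), Gamma^p_pq = (G E_q - F G_p)/(2D), Gamma^p_qq = (2G F_q - G G_p - F G_q)/(2D), Gamma^q_pp = (2E F_p - E E_q - F E_p)/(2D), Gamma^q_pq = (E G_p - F E_q)/(2D), Gamma^q_qq = (E G_q - 2F F_q + F G_p)/(2D); substitute and cancel common factors

Answer: Gamma_ppp = (36*p*q^2 - 12*q^2 - 36*q)/(9*p^4 - 12*p^3 + 36*p^2*q^2 + 4*p^2 - 24*p*q^2 - 72*p*q + 4*q^2 + 24*q + 45), Gamma_ppq = (36*p^2*q - 24*p*q - 36*p + 4*q + 12)/(9*p^4 - 12*p^3 + 36*p^2*q^2 + 4*p^2 - 24*p*q^2 - 72*p*q + 4*q^2 + 24*q + 45), Gamma_pqq = 0, Gamma_qpp = (18*p^2*q - 12*p*q)/(9*p^4 - 12*p^3 + 36*p^2*q^2 + 4*p^2 - 24*p*q^2 - 72*p*q + 4*q^2 + 24*q + 45), Gamma_qpq = (18*p^3 - 18*p^2 + 4*p)/(9*p^4 - 12*p^3 + 36*p^2*q^2 + 4*p^2 - 24*p*q^2 - 72*p*q + 4*q^2 + 24*q + 45), Gamma_qqq = 0


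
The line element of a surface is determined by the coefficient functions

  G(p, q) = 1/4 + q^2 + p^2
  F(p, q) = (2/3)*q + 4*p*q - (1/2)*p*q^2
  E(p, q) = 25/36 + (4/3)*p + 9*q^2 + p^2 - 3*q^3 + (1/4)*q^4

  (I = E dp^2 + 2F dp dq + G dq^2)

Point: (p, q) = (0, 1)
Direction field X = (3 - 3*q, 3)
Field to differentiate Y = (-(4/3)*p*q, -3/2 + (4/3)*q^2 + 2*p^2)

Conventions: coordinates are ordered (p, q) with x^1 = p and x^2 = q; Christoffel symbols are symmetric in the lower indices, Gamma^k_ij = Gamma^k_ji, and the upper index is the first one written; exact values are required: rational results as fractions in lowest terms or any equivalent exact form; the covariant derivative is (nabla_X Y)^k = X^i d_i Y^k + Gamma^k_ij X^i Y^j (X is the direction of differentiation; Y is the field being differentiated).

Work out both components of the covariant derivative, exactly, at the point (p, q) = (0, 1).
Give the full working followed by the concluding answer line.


E = 125/18, F = 2/3, G = 5/4 at the point
E_p = 4/3, E_q = 10, F_p = 7/2, F_q = 2/3, G_p = 0, G_q = 2
EG - F^2 = 593/72;  g^inv = (72/593) * [[5/4, -2/3], [-2/3, 125/18]]
first-kind symbols [ij,l] = (1/2)(d_i g_jl + d_j g_il - d_l g_ij): [pp,p] = E_p/2 = 2/3, [pp,q] = F_p - E_q/2 = -3/2, [pq,p] = E_q/2 = 5, [pq,q] = G_p/2 = 0, [qq,p] = F_q - G_p/2 = 2/3, [qq,q] = G_q/2 = 1
Gamma^p_ij = (G*[ij,p] - F*[ij,q])/(EG - F^2), Gamma^q_ij = (E*[ij,q] - F*[ij,p])/(EG - F^2)
Gamma_ppp = 132/593, Gamma_ppq = 450/593, Gamma_pqq = 12/593, Gamma_qpp = -782/593, Gamma_qpq = -240/593, Gamma_qqq = 468/593
X = (0, 3), Y = (0, -1/6) at the point

Answer: (nabla_X Y)^p = -6/593, (nabla_X Y)^q = 4510/593


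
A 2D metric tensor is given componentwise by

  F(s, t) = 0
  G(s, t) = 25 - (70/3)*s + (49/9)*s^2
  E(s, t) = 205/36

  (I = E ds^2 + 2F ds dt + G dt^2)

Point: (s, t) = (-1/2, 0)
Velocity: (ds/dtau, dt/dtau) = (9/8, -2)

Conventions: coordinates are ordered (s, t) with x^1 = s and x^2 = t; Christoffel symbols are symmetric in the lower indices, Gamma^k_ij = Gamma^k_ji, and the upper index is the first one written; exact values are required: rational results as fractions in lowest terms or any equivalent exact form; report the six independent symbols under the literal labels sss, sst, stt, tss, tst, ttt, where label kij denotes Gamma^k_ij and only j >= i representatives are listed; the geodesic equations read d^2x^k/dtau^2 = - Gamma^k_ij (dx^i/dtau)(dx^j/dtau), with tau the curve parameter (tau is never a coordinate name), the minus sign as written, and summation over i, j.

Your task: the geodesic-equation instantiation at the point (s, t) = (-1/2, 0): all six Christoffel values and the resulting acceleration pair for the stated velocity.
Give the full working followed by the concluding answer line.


E = 205/36, F = 0, G = 1369/36 at the point
E_s = 0, E_t = 0, F_s = 0, F_t = 0, G_s = -259/9, G_t = 0
EG - F^2 = 280645/1296;  g^inv = (1296/280645) * [[1369/36, 0], [0, 205/36]]
first-kind symbols [ij,l] = (1/2)(d_i g_jl + d_j g_il - d_l g_ij): [ss,s] = E_s/2 = 0, [ss,t] = F_s - E_t/2 = 0, [st,s] = E_t/2 = 0, [st,t] = G_s/2 = -259/18, [tt,s] = F_t - G_s/2 = 259/18, [tt,t] = G_t/2 = 0
Gamma^s_ij = (G*[ij,s] - F*[ij,t])/(EG - F^2), Gamma^t_ij = (E*[ij,t] - F*[ij,s])/(EG - F^2)
Gamma_sss = 0, Gamma_sst = 0, Gamma_stt = 518/205, Gamma_tss = 0, Gamma_tst = -14/37, Gamma_ttt = 0
d^2s/dtau^2 = -(Gamma_sss*(9/8)^2 + 2*Gamma_sst*(9/8)*(-2) + Gamma_stt*(-2)^2) = -2072/205
d^2t/dtau^2 = -(Gamma_tss*(9/8)^2 + 2*Gamma_tst*(9/8)*(-2) + Gamma_ttt*(-2)^2) = -63/37

Answer: Gamma_sss = 0, Gamma_sst = 0, Gamma_stt = 518/205, Gamma_tss = 0, Gamma_tst = -14/37, Gamma_ttt = 0; accelerations (d^2s/dtau^2, d^2t/dtau^2) = (-2072/205, -63/37)


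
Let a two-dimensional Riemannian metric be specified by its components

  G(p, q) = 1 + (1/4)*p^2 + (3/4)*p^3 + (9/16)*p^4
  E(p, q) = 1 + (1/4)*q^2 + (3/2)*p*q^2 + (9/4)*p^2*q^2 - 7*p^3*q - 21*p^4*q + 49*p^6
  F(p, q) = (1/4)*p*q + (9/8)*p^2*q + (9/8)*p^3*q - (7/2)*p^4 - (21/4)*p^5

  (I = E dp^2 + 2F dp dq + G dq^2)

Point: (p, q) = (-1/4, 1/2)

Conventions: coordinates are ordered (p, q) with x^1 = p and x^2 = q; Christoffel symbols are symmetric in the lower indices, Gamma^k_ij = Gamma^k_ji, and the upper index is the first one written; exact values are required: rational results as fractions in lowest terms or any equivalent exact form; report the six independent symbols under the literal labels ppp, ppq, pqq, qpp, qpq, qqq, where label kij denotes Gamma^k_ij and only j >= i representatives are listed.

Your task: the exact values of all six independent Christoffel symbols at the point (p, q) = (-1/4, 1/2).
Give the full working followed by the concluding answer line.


E = 4217/4096, F = -55/4096, G = 4121/4096 at the point
E_p = -99/512, E_q = 11/256, F_p = 67/1024, F_q = -5/512, G_p = -5/256, G_q = 0
EG - F^2 = 2121/2048;  g^inv = (2048/2121) * [[4121/4096, 55/4096], [55/4096, 4217/4096]]
first-kind symbols [ij,l] = (1/2)(d_i g_jl + d_j g_il - d_l g_ij): [pp,p] = E_p/2 = -99/1024, [pp,q] = F_p - E_q/2 = 45/1024, [pq,p] = E_q/2 = 11/512, [pq,q] = G_p/2 = -5/512, [qq,p] = F_q - G_p/2 = 0, [qq,q] = G_q/2 = 0
Gamma^p_ij = (G*[ij,p] - F*[ij,q])/(EG - F^2), Gamma^q_ij = (E*[ij,q] - F*[ij,p])/(EG - F^2)

Answer: Gamma_ppp = -66/707, Gamma_ppq = 44/2121, Gamma_pqq = 0, Gamma_qpp = 30/707, Gamma_qpq = -20/2121, Gamma_qqq = 0
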